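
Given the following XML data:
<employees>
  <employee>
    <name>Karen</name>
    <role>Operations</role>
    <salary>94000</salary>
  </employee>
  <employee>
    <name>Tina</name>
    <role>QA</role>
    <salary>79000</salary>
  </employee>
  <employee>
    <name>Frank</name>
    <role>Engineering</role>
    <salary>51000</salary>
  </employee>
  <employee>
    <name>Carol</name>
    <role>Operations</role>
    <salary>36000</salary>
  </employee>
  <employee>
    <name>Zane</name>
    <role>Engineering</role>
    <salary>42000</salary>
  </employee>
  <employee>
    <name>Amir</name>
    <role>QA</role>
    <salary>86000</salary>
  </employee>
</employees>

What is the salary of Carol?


Searching for <employee> with <name>Carol</name>
Found at position 4
<salary>36000</salary>

ANSWER: 36000


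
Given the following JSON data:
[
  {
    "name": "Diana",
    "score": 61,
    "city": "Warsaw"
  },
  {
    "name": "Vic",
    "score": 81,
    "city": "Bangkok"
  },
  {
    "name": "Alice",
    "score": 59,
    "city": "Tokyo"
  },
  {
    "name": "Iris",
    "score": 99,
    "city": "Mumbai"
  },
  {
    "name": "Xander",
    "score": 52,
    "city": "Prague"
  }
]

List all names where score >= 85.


Filtering records where score >= 85:
  Diana (score=61) -> no
  Vic (score=81) -> no
  Alice (score=59) -> no
  Iris (score=99) -> YES
  Xander (score=52) -> no


ANSWER: Iris


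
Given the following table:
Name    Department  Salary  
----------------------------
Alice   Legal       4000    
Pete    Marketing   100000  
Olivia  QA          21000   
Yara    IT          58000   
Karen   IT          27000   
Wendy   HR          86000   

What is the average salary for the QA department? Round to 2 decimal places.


QA department members:
  Olivia: 21000
Sum = 21000
Count = 1
Average = 21000 / 1 = 21000.00

ANSWER: 21000.00


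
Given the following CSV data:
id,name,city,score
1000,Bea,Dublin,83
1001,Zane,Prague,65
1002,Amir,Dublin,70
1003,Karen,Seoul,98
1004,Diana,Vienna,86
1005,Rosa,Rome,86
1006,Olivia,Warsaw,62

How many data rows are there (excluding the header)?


Counting rows (excluding header):
Header: id,name,city,score
Data rows: 7

ANSWER: 7


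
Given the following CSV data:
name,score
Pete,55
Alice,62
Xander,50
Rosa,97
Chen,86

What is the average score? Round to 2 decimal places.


Scores: 55, 62, 50, 97, 86
Sum = 350
Count = 5
Average = 350 / 5 = 70.00

ANSWER: 70.00


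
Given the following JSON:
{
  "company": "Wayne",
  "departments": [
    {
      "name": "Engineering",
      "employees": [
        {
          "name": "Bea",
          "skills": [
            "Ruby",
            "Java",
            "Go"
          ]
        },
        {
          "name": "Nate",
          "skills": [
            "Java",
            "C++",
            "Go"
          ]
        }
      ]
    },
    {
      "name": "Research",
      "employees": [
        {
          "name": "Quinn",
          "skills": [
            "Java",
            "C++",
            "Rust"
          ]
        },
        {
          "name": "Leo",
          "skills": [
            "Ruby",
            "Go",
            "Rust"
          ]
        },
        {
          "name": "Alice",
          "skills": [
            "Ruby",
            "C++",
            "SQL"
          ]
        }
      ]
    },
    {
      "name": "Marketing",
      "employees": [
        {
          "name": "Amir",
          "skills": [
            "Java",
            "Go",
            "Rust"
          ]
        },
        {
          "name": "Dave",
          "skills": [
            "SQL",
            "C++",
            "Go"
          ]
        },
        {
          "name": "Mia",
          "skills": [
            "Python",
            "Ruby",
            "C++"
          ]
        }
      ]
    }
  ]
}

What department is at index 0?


Path: departments[0].name
Value: Engineering

ANSWER: Engineering


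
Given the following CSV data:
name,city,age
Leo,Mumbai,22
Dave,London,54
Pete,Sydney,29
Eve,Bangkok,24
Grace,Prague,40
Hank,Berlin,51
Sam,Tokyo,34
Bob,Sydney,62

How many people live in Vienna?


Scanning city column for 'Vienna':
Total matches: 0

ANSWER: 0


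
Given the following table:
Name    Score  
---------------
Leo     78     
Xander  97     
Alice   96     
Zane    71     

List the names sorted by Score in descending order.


Sorting by Score (descending):
  Xander: 97
  Alice: 96
  Leo: 78
  Zane: 71


ANSWER: Xander, Alice, Leo, Zane


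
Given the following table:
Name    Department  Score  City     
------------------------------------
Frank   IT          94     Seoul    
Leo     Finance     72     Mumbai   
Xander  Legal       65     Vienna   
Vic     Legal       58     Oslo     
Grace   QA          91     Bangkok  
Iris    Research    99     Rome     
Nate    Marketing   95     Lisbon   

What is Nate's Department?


Row 7: Nate
Department = Marketing

ANSWER: Marketing


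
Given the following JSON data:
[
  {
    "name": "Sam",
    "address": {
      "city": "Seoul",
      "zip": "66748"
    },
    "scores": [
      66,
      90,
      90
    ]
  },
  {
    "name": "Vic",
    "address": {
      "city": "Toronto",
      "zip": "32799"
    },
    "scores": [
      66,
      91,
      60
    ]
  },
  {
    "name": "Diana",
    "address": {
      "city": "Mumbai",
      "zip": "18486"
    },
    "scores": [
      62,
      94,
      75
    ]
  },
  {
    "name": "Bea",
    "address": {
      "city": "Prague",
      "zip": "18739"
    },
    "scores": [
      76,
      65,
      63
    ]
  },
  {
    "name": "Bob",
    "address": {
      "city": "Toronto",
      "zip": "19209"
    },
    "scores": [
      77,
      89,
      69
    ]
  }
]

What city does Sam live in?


Path: records[0].address.city
Value: Seoul

ANSWER: Seoul


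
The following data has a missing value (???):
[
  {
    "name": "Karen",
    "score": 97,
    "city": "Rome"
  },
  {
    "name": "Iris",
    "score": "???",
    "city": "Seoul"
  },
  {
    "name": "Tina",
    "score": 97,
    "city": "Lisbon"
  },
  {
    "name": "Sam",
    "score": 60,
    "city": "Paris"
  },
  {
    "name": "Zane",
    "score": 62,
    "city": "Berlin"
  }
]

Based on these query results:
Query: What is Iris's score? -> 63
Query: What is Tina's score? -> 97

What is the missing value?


The missing value is Iris's score
From query: Iris's score = 63

ANSWER: 63


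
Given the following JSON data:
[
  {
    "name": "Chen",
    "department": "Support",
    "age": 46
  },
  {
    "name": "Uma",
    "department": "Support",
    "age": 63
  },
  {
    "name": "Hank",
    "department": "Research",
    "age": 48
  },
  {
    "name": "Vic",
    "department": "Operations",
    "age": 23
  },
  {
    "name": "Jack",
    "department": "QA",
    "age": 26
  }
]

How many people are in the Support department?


Scanning records for department = Support
  Record 0: Chen
  Record 1: Uma
Count: 2

ANSWER: 2


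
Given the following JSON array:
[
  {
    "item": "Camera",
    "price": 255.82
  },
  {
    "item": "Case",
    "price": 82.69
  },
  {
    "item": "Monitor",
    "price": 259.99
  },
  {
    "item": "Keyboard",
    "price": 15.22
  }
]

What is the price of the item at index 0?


Array index 0 -> Camera
price = 255.82

ANSWER: 255.82


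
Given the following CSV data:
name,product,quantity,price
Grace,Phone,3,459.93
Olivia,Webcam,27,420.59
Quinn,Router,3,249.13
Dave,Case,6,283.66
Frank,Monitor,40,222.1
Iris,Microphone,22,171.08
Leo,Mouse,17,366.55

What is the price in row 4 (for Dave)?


Row 4: Dave
Column 'price' = 283.66

ANSWER: 283.66


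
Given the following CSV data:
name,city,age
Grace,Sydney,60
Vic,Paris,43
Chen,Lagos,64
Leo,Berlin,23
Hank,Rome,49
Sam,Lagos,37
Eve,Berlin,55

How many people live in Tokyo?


Scanning city column for 'Tokyo':
Total matches: 0

ANSWER: 0


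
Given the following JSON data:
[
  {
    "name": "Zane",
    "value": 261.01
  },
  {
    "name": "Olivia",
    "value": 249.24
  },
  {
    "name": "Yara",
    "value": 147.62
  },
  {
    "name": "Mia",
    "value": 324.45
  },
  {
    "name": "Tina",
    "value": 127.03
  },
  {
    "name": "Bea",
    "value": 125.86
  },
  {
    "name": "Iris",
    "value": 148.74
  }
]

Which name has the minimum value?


Comparing values:
  Zane: 261.01
  Olivia: 249.24
  Yara: 147.62
  Mia: 324.45
  Tina: 127.03
  Bea: 125.86
  Iris: 148.74
Minimum: Bea (125.86)

ANSWER: Bea


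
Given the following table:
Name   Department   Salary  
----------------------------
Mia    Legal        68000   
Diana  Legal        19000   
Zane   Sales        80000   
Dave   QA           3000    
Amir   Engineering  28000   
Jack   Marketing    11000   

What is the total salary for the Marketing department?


Marketing department members:
  Jack: 11000
Total = 11000 = 11000

ANSWER: 11000


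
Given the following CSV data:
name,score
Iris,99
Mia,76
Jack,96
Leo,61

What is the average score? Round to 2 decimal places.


Scores: 99, 76, 96, 61
Sum = 332
Count = 4
Average = 332 / 4 = 83.00

ANSWER: 83.00


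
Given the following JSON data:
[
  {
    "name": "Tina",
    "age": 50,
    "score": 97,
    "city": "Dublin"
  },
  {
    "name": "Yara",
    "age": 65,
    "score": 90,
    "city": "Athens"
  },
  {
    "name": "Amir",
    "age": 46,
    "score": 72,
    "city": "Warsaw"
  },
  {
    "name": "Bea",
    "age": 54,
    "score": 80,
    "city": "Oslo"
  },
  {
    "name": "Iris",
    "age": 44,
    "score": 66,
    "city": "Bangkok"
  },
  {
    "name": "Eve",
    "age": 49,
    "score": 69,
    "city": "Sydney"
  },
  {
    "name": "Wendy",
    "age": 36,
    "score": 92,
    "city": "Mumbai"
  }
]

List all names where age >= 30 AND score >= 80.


Checking both conditions:
  Tina (age=50, score=97) -> YES
  Yara (age=65, score=90) -> YES
  Amir (age=46, score=72) -> no
  Bea (age=54, score=80) -> YES
  Iris (age=44, score=66) -> no
  Eve (age=49, score=69) -> no
  Wendy (age=36, score=92) -> YES


ANSWER: Tina, Yara, Bea, Wendy


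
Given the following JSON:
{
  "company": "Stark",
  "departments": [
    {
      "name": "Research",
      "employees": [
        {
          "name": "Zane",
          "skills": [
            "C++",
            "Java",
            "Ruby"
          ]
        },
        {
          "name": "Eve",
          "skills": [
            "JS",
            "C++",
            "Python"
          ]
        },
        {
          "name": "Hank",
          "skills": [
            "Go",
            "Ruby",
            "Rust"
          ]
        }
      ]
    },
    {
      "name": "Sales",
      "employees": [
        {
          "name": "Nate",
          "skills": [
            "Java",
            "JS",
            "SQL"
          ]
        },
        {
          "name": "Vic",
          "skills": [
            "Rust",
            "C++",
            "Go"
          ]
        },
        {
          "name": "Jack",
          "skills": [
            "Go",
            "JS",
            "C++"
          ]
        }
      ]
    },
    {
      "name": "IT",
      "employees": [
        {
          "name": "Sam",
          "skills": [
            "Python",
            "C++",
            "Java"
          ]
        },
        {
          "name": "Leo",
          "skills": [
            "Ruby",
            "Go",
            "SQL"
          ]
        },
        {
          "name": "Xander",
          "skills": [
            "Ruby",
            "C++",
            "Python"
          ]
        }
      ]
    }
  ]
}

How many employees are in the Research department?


Path: departments[0].employees
Count: 3

ANSWER: 3


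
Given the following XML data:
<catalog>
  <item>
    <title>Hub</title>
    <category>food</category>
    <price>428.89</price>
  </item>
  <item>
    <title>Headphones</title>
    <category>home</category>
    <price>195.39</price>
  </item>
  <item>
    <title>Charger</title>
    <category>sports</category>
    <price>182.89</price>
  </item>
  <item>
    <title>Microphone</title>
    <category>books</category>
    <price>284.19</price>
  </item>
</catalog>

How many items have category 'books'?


Scanning <item> elements for <category>books</category>:
  Item 4: Microphone -> MATCH
Count: 1

ANSWER: 1


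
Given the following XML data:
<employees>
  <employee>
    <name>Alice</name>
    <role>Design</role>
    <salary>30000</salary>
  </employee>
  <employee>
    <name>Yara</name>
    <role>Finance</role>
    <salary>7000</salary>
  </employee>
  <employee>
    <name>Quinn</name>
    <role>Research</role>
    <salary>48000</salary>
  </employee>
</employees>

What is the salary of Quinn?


Searching for <employee> with <name>Quinn</name>
Found at position 3
<salary>48000</salary>

ANSWER: 48000


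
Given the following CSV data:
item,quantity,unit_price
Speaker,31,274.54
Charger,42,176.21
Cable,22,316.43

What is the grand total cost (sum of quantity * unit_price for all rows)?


Computing row totals:
  Speaker: 31 * 274.54 = 8510.74
  Charger: 42 * 176.21 = 7400.82
  Cable: 22 * 316.43 = 6961.46
Grand total = 8510.74 + 7400.82 + 6961.46 = 22873.02

ANSWER: 22873.02


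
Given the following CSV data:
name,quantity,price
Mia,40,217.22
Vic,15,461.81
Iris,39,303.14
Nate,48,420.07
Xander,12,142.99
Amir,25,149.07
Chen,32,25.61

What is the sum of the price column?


Values in 'price' column:
  Row 1: 217.22
  Row 2: 461.81
  Row 3: 303.14
  Row 4: 420.07
  Row 5: 142.99
  Row 6: 149.07
  Row 7: 25.61
Sum = 217.22 + 461.81 + 303.14 + 420.07 + 142.99 + 149.07 + 25.61 = 1719.91

ANSWER: 1719.91


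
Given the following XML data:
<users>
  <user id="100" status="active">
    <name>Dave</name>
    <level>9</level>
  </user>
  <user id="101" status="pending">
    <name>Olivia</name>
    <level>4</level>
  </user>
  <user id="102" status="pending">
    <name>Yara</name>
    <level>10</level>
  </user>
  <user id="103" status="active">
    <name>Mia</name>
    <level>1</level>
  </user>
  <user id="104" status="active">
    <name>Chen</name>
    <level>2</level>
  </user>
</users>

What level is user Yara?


Finding user: Yara
<level>10</level>

ANSWER: 10


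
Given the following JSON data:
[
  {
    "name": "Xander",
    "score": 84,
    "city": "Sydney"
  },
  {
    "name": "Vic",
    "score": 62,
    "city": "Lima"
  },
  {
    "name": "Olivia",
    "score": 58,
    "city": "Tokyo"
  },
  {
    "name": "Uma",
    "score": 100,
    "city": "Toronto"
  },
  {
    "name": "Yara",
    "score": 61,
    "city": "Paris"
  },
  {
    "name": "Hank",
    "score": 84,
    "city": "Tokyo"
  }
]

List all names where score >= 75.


Filtering records where score >= 75:
  Xander (score=84) -> YES
  Vic (score=62) -> no
  Olivia (score=58) -> no
  Uma (score=100) -> YES
  Yara (score=61) -> no
  Hank (score=84) -> YES


ANSWER: Xander, Uma, Hank


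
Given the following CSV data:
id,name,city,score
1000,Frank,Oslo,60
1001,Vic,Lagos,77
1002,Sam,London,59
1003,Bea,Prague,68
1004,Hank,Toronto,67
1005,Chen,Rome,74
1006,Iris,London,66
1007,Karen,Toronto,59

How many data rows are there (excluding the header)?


Counting rows (excluding header):
Header: id,name,city,score
Data rows: 8

ANSWER: 8


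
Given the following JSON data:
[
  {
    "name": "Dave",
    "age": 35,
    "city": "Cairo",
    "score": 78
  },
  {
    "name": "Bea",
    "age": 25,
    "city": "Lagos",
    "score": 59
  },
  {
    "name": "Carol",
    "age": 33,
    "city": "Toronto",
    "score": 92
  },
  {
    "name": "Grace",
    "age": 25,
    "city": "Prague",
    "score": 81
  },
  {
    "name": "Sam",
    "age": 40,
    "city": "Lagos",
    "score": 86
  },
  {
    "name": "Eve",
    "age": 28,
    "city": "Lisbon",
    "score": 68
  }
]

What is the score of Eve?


Looking up record where name = Eve
Record index: 5
Field 'score' = 68

ANSWER: 68


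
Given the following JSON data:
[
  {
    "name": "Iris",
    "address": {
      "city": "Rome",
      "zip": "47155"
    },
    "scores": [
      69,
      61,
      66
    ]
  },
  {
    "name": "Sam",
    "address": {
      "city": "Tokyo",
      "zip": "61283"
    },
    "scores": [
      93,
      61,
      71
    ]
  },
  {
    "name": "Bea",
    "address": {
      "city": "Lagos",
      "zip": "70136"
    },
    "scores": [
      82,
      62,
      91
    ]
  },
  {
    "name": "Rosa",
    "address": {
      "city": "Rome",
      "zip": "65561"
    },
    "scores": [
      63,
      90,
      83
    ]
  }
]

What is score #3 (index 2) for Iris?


Path: records[0].scores[2]
Value: 66

ANSWER: 66


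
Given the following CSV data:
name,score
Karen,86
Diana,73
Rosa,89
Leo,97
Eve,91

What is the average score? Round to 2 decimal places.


Scores: 86, 73, 89, 97, 91
Sum = 436
Count = 5
Average = 436 / 5 = 87.20

ANSWER: 87.20


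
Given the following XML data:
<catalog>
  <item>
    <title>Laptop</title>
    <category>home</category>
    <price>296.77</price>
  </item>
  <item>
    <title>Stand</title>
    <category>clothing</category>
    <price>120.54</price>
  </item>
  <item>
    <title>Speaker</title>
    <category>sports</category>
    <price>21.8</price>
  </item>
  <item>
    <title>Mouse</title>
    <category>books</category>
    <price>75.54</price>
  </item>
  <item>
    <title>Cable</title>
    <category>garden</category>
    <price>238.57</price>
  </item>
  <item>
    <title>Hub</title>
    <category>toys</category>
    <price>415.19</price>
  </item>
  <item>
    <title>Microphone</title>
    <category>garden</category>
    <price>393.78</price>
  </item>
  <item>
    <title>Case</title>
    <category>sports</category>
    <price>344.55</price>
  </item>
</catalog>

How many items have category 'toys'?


Scanning <item> elements for <category>toys</category>:
  Item 6: Hub -> MATCH
Count: 1

ANSWER: 1


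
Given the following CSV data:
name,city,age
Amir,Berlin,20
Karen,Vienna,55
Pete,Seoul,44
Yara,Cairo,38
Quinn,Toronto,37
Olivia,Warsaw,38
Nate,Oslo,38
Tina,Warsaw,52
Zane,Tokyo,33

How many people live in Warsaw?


Scanning city column for 'Warsaw':
  Row 6: Olivia -> MATCH
  Row 8: Tina -> MATCH
Total matches: 2

ANSWER: 2


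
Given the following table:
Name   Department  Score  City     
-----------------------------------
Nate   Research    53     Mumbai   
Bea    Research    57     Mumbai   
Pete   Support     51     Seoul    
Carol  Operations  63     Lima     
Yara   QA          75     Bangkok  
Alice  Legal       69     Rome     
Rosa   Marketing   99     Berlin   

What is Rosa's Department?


Row 7: Rosa
Department = Marketing

ANSWER: Marketing


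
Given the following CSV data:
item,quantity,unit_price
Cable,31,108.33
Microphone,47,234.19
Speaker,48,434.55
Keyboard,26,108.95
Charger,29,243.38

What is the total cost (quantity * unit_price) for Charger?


Row: Charger
quantity = 29
unit_price = 243.38
total = 29 * 243.38 = 7058.02

ANSWER: 7058.02


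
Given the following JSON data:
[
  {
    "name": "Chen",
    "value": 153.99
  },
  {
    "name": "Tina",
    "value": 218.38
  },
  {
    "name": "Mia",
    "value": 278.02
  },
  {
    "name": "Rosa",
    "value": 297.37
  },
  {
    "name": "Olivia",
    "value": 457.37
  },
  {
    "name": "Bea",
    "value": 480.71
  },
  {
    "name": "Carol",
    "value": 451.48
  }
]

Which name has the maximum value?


Comparing values:
  Chen: 153.99
  Tina: 218.38
  Mia: 278.02
  Rosa: 297.37
  Olivia: 457.37
  Bea: 480.71
  Carol: 451.48
Maximum: Bea (480.71)

ANSWER: Bea


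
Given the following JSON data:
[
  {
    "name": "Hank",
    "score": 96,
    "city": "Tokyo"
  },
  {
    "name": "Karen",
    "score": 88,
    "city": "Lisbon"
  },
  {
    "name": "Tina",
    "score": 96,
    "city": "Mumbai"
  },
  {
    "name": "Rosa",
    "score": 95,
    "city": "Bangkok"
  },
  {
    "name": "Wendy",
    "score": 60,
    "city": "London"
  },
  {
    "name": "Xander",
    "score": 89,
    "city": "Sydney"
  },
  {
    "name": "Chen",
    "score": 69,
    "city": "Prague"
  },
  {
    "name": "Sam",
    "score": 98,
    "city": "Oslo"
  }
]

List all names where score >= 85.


Filtering records where score >= 85:
  Hank (score=96) -> YES
  Karen (score=88) -> YES
  Tina (score=96) -> YES
  Rosa (score=95) -> YES
  Wendy (score=60) -> no
  Xander (score=89) -> YES
  Chen (score=69) -> no
  Sam (score=98) -> YES


ANSWER: Hank, Karen, Tina, Rosa, Xander, Sam


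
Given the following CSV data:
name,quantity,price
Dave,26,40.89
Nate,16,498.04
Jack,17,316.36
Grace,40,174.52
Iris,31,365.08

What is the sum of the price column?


Values in 'price' column:
  Row 1: 40.89
  Row 2: 498.04
  Row 3: 316.36
  Row 4: 174.52
  Row 5: 365.08
Sum = 40.89 + 498.04 + 316.36 + 174.52 + 365.08 = 1394.89

ANSWER: 1394.89


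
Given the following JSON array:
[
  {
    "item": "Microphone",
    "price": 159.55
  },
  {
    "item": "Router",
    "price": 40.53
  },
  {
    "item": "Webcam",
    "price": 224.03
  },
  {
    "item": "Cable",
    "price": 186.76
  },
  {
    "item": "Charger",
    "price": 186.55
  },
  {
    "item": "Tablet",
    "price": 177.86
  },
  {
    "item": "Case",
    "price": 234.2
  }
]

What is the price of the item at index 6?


Array index 6 -> Case
price = 234.2

ANSWER: 234.2


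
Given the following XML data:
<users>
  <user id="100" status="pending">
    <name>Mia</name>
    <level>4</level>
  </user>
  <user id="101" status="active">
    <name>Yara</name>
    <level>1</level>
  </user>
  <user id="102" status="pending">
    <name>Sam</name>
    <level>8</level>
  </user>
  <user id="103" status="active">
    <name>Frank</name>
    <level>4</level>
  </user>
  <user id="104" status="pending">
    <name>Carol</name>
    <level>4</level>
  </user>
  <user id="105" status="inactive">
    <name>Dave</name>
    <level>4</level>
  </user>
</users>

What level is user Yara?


Finding user: Yara
<level>1</level>

ANSWER: 1


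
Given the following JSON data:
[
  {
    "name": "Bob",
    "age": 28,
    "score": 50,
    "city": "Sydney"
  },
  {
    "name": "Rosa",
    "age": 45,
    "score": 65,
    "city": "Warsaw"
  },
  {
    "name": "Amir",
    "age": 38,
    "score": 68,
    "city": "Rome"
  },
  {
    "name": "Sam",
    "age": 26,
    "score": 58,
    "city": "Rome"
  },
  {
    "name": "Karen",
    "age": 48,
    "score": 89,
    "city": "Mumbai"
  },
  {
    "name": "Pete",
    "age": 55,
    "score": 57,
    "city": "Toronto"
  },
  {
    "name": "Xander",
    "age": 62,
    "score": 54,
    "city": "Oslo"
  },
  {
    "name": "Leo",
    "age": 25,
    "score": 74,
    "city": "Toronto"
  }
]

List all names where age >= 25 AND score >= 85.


Checking both conditions:
  Bob (age=28, score=50) -> no
  Rosa (age=45, score=65) -> no
  Amir (age=38, score=68) -> no
  Sam (age=26, score=58) -> no
  Karen (age=48, score=89) -> YES
  Pete (age=55, score=57) -> no
  Xander (age=62, score=54) -> no
  Leo (age=25, score=74) -> no


ANSWER: Karen


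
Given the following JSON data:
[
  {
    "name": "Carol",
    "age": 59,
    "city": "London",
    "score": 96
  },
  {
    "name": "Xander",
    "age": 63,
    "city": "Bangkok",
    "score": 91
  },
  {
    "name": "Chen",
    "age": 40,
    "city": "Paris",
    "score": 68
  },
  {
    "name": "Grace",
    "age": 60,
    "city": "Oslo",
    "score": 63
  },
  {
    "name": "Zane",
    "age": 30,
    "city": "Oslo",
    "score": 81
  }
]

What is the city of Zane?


Looking up record where name = Zane
Record index: 4
Field 'city' = Oslo

ANSWER: Oslo


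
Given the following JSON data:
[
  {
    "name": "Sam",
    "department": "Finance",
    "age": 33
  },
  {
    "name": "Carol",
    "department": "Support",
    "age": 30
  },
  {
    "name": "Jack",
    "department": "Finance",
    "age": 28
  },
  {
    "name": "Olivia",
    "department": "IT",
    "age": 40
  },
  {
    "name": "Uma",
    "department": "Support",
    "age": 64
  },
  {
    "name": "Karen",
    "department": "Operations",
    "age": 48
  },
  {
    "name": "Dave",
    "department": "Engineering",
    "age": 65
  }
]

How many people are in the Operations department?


Scanning records for department = Operations
  Record 5: Karen
Count: 1

ANSWER: 1


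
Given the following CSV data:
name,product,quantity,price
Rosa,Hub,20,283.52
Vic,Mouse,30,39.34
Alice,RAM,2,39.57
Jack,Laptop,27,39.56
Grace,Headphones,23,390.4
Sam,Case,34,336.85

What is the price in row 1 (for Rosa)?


Row 1: Rosa
Column 'price' = 283.52

ANSWER: 283.52


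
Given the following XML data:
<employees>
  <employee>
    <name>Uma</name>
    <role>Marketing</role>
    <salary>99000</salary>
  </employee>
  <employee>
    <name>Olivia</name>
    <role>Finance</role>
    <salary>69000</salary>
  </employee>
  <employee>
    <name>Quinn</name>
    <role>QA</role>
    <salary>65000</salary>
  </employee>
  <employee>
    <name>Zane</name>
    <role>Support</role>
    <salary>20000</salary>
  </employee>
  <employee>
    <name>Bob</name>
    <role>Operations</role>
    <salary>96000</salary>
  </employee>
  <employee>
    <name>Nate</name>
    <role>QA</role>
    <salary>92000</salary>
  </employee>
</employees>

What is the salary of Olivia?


Searching for <employee> with <name>Olivia</name>
Found at position 2
<salary>69000</salary>

ANSWER: 69000


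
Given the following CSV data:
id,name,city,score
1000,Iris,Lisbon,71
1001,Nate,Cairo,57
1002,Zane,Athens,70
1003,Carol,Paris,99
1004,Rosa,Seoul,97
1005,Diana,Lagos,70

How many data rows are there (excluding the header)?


Counting rows (excluding header):
Header: id,name,city,score
Data rows: 6

ANSWER: 6


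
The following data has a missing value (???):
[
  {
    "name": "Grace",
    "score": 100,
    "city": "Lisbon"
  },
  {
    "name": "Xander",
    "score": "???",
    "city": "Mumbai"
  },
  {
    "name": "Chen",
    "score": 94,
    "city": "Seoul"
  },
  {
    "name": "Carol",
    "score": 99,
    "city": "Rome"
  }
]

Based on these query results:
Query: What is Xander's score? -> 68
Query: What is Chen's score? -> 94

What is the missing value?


The missing value is Xander's score
From query: Xander's score = 68

ANSWER: 68


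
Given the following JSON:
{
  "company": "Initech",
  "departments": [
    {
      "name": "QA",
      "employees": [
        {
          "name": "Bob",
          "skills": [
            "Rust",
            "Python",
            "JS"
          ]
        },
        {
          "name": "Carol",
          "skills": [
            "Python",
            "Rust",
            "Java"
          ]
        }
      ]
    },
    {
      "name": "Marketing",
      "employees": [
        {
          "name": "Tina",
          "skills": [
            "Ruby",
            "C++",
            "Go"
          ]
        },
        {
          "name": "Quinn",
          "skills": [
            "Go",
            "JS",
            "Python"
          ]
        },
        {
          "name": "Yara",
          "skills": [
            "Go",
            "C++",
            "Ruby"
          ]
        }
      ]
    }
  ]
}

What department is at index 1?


Path: departments[1].name
Value: Marketing

ANSWER: Marketing


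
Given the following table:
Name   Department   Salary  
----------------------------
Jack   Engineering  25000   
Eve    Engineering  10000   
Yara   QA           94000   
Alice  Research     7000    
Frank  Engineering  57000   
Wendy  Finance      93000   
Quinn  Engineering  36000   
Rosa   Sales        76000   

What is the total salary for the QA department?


QA department members:
  Yara: 94000
Total = 94000 = 94000

ANSWER: 94000


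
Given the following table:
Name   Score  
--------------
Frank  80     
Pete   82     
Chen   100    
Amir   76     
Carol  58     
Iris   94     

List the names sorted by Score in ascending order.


Sorting by Score (ascending):
  Carol: 58
  Amir: 76
  Frank: 80
  Pete: 82
  Iris: 94
  Chen: 100


ANSWER: Carol, Amir, Frank, Pete, Iris, Chen


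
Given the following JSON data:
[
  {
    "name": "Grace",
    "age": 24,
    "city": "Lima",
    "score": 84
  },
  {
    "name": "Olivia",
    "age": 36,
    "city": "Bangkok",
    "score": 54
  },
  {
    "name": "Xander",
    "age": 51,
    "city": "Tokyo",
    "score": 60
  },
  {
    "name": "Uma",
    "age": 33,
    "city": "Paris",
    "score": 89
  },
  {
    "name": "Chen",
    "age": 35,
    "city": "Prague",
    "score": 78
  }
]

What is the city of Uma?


Looking up record where name = Uma
Record index: 3
Field 'city' = Paris

ANSWER: Paris


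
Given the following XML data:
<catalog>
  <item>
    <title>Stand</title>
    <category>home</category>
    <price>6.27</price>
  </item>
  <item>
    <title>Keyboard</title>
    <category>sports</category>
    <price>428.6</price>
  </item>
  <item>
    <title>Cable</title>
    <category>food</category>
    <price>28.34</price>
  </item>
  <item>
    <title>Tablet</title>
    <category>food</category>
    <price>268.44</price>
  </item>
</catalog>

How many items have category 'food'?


Scanning <item> elements for <category>food</category>:
  Item 3: Cable -> MATCH
  Item 4: Tablet -> MATCH
Count: 2

ANSWER: 2


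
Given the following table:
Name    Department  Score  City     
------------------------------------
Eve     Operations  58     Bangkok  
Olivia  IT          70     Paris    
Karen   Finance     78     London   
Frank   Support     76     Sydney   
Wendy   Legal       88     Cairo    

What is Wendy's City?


Row 5: Wendy
City = Cairo

ANSWER: Cairo


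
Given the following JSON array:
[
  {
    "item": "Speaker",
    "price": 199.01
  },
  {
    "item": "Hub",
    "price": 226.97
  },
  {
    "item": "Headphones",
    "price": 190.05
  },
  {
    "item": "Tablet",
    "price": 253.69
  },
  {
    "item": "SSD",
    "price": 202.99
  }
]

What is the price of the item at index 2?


Array index 2 -> Headphones
price = 190.05

ANSWER: 190.05


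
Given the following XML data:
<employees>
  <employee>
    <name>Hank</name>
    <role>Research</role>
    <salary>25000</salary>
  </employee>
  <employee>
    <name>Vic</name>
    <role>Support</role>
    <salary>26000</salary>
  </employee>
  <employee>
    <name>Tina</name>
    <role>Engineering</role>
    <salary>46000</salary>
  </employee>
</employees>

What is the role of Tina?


Searching for <employee> with <name>Tina</name>
Found at position 3
<role>Engineering</role>

ANSWER: Engineering


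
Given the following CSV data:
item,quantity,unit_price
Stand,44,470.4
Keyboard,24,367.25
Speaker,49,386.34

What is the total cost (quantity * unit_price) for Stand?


Row: Stand
quantity = 44
unit_price = 470.4
total = 44 * 470.4 = 20697.6

ANSWER: 20697.6


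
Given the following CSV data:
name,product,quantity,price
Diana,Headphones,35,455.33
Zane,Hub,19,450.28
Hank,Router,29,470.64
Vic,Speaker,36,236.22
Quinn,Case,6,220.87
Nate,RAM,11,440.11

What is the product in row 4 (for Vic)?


Row 4: Vic
Column 'product' = Speaker

ANSWER: Speaker


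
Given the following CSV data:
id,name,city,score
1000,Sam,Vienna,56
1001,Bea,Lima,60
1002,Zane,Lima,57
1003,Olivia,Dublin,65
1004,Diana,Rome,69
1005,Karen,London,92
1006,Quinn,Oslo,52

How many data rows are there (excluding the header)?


Counting rows (excluding header):
Header: id,name,city,score
Data rows: 7

ANSWER: 7


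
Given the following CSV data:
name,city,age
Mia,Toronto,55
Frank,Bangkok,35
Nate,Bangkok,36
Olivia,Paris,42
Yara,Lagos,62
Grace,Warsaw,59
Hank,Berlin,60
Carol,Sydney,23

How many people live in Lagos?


Scanning city column for 'Lagos':
  Row 5: Yara -> MATCH
Total matches: 1

ANSWER: 1


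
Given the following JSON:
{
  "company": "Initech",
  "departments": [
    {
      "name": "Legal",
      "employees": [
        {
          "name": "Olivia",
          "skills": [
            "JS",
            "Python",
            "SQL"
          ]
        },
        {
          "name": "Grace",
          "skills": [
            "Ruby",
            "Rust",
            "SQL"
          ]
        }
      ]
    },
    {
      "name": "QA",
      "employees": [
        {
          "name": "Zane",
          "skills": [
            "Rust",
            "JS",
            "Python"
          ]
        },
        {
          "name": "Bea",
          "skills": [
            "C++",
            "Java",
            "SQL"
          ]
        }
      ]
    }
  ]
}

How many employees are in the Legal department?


Path: departments[0].employees
Count: 2

ANSWER: 2


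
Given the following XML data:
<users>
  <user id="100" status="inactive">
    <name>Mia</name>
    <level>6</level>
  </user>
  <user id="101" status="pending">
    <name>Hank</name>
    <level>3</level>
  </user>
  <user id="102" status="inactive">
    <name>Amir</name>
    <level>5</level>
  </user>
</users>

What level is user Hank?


Finding user: Hank
<level>3</level>

ANSWER: 3


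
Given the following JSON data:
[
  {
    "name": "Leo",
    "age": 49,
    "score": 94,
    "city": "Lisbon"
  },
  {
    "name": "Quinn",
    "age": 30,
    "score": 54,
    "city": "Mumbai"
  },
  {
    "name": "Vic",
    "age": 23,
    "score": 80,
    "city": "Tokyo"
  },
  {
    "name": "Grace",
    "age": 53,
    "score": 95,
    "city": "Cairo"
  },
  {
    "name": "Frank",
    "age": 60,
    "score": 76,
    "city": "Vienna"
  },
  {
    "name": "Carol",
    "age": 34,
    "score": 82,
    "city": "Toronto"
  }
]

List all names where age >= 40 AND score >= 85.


Checking both conditions:
  Leo (age=49, score=94) -> YES
  Quinn (age=30, score=54) -> no
  Vic (age=23, score=80) -> no
  Grace (age=53, score=95) -> YES
  Frank (age=60, score=76) -> no
  Carol (age=34, score=82) -> no


ANSWER: Leo, Grace


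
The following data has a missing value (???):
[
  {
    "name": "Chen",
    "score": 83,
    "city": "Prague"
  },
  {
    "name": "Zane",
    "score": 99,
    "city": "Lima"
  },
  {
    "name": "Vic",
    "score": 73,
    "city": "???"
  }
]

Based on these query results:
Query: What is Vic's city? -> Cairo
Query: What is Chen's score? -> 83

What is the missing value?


The missing value is Vic's city
From query: Vic's city = Cairo

ANSWER: Cairo


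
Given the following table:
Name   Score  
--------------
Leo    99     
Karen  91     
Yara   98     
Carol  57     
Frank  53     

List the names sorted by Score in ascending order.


Sorting by Score (ascending):
  Frank: 53
  Carol: 57
  Karen: 91
  Yara: 98
  Leo: 99


ANSWER: Frank, Carol, Karen, Yara, Leo


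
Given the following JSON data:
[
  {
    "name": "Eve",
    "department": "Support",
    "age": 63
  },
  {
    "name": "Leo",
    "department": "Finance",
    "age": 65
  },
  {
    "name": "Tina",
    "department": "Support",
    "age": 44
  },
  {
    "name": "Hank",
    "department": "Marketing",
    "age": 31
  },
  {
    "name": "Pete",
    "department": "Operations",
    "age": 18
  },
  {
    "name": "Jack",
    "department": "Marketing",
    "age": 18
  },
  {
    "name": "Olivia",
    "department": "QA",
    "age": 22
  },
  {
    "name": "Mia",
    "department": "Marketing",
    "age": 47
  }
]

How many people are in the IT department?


Scanning records for department = IT
  No matches found
Count: 0

ANSWER: 0


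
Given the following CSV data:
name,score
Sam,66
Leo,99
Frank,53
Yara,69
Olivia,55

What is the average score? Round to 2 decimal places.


Scores: 66, 99, 53, 69, 55
Sum = 342
Count = 5
Average = 342 / 5 = 68.40

ANSWER: 68.40


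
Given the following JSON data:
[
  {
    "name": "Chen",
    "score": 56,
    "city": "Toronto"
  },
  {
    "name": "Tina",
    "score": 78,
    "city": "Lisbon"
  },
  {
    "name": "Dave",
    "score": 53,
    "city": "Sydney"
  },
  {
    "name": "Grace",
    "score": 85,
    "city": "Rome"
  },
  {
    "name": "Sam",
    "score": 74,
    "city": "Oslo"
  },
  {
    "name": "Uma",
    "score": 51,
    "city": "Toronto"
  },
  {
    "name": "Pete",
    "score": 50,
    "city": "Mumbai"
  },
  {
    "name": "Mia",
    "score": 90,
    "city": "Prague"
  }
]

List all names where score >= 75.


Filtering records where score >= 75:
  Chen (score=56) -> no
  Tina (score=78) -> YES
  Dave (score=53) -> no
  Grace (score=85) -> YES
  Sam (score=74) -> no
  Uma (score=51) -> no
  Pete (score=50) -> no
  Mia (score=90) -> YES


ANSWER: Tina, Grace, Mia


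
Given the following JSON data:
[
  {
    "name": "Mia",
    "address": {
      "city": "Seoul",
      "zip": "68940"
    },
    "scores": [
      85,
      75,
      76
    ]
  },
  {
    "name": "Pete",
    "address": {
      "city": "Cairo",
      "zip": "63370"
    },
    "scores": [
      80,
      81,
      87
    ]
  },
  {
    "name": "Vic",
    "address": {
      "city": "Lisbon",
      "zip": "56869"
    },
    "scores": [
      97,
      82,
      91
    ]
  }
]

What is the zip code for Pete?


Path: records[1].address.zip
Value: 63370

ANSWER: 63370


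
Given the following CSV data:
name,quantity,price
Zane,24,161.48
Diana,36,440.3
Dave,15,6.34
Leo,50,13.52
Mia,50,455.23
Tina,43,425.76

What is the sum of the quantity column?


Values in 'quantity' column:
  Row 1: 24
  Row 2: 36
  Row 3: 15
  Row 4: 50
  Row 5: 50
  Row 6: 43
Sum = 24 + 36 + 15 + 50 + 50 + 43 = 218

ANSWER: 218


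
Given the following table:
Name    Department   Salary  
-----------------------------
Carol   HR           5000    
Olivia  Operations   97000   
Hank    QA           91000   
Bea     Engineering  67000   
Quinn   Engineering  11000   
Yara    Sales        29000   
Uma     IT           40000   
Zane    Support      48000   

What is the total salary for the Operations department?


Operations department members:
  Olivia: 97000
Total = 97000 = 97000

ANSWER: 97000


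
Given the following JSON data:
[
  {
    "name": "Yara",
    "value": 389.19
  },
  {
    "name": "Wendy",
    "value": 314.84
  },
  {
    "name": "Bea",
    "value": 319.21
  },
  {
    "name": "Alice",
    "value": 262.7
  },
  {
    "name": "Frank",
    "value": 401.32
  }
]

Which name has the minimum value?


Comparing values:
  Yara: 389.19
  Wendy: 314.84
  Bea: 319.21
  Alice: 262.7
  Frank: 401.32
Minimum: Alice (262.7)

ANSWER: Alice


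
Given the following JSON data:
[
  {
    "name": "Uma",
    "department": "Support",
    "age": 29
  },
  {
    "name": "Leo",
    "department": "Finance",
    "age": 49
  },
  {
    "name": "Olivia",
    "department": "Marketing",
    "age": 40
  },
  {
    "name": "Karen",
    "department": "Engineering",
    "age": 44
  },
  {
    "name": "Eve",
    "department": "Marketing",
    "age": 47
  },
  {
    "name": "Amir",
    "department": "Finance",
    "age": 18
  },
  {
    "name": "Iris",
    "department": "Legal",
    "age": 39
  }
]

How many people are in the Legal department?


Scanning records for department = Legal
  Record 6: Iris
Count: 1

ANSWER: 1


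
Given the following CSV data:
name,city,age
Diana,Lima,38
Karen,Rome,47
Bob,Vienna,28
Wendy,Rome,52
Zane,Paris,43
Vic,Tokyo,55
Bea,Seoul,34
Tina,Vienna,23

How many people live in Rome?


Scanning city column for 'Rome':
  Row 2: Karen -> MATCH
  Row 4: Wendy -> MATCH
Total matches: 2

ANSWER: 2


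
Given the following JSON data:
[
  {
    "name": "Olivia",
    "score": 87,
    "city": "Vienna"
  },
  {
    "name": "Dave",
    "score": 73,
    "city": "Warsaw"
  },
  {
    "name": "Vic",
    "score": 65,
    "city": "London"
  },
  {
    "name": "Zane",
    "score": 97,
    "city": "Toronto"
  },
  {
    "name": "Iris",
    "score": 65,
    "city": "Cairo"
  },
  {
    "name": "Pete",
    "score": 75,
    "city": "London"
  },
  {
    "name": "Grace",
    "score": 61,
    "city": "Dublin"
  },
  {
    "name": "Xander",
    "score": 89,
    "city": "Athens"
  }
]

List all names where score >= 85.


Filtering records where score >= 85:
  Olivia (score=87) -> YES
  Dave (score=73) -> no
  Vic (score=65) -> no
  Zane (score=97) -> YES
  Iris (score=65) -> no
  Pete (score=75) -> no
  Grace (score=61) -> no
  Xander (score=89) -> YES


ANSWER: Olivia, Zane, Xander


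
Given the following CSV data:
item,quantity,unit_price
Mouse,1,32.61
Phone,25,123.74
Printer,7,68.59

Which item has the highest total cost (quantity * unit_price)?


Computing row totals:
  Mouse: 32.61
  Phone: 3093.5
  Printer: 480.13
Maximum: Phone (3093.5)

ANSWER: Phone
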